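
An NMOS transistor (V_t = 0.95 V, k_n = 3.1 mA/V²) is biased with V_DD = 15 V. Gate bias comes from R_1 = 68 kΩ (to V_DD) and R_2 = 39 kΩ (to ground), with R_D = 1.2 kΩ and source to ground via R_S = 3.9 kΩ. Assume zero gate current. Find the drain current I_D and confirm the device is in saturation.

I_D ≈ 0.96 mA

V_G = V_DD·R_2/(R_1+R_2) = 15×39/107 = 5.47 V.
Assume saturation: I_D = (k_n/2)(V_GS − V_t)² with V_GS = V_G − I_D·R_S = 5.47 − 3.9·I_D.
Substituting gives 23.6·I_D² − 55.6·I_D + 31.6 = 0, with roots I_D = 0.957 or 1.4 mA.
The root I_D = 1.4 mA gives V_GS = -0.00111 V ≤ V_t, so take I_D = 0.957 mA.
Then V_GS = 1.74 V and V_DS = V_DD − I_D(R_D+R_S) = 15 − 0.957×5.1 = 10.1 V.
Saturation requires V_DS ≥ V_GS − V_t = 0.786 V; 10.1 ≥ 0.786 ✓.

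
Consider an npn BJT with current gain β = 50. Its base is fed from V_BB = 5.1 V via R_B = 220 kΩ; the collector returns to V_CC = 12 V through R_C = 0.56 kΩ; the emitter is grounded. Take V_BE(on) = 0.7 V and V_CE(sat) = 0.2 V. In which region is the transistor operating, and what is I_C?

active; I_C ≈ 1 mA

Assume active. Base-emitter loop: I_B = (V_BB − V_BE)/R_B = (5.1 − 0.7)/220 = 0.02 mA.
I_C = β·I_B = 50×0.02 = 1 mA.
V_CE = V_CC − I_C·R_C = 12 − 1×0.56 = 11.4 V > V_CE(sat), so the active-region assumption holds.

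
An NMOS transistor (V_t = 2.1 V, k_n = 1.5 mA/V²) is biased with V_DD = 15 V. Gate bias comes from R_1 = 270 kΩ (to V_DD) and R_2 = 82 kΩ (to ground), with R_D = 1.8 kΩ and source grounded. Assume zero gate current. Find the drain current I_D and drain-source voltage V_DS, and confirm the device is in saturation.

V_G = V_DD·R_2/(R_1+R_2) = 15×82/352 = 3.49 V. With the source grounded, V_GS = V_G = 3.49 V.
Assume saturation: I_D = (k_n/2)(V_GS − V_t)² = (1.5/2)×(3.49 − 2.1)² = 0.75×1.39² = 1.46 mA.
V_DS = V_DD − I_D·R_D = 15 − 1.46×1.8 = 12.4 V.
Saturation requires V_DS ≥ V_GS − V_t = 1.39 V; 12.4 ≥ 1.39 ✓.

I_D ≈ 1.5 mA, V_DS ≈ 12 V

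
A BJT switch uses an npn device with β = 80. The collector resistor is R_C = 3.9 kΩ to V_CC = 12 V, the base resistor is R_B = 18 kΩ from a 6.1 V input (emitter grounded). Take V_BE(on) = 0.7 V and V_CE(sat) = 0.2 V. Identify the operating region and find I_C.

Assume active: I_B = (6.1 − 0.7)/18 = 0.3 mA, giving I_C = β·I_B = 24 mA.
But then V_CE = 12 − 24×3.9 = -81.6 V < V_CE(sat) = 0.2 V — impossible in the active region.
So the transistor is saturated. With V_CE = 0.2 V, I_C = (V_CC − 0.2)/R_C = 11.8/3.9 = 3.03 mA.
Check: β·I_B = 24 mA > I_C = 3.03 mA, confirming saturation.

saturation; I_C ≈ 3 mA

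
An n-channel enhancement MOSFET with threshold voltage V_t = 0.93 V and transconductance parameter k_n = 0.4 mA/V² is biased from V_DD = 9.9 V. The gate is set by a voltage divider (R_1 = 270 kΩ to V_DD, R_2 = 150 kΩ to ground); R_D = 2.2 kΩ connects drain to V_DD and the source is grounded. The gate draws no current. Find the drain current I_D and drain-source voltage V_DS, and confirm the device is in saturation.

V_G = V_DD·R_2/(R_1+R_2) = 9.9×150/420 = 3.54 V. With the source grounded, V_GS = V_G = 3.54 V.
Assume saturation: I_D = (k_n/2)(V_GS − V_t)² = (0.4/2)×(3.54 − 0.93)² = 0.2×2.61² = 1.36 mA.
V_DS = V_DD − I_D·R_D = 9.9 − 1.36×2.2 = 6.91 V.
Saturation requires V_DS ≥ V_GS − V_t = 2.61 V; 6.91 ≥ 2.61 ✓.

I_D ≈ 1.4 mA, V_DS ≈ 6.9 V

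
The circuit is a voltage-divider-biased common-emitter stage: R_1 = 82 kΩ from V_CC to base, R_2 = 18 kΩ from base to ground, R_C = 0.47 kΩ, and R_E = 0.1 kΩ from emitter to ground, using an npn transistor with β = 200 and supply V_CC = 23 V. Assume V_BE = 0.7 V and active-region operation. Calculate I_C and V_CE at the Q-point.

I_C ≈ 20 mA, V_CE ≈ 12 V

Thevenize the base divider: V_Th = V_CC·R_2/(R_1+R_2) = 23×18/100 = 4.14 V, R_Th = R_1‖R_2 = 14.8 kΩ.
Base-emitter loop: V_Th = I_B·R_Th + V_BE + (β+1)I_B·R_E, so I_B = (4.14 − 0.7) / (14.8 + 201×0.1) = 0.0987 mA.
I_C = β·I_B = 200×0.0987 = 19.7 mA, and I_E = (β+1)I_B = 19.8 mA.
V_CE = V_CC − I_C·R_C − I_E·R_E = 23 − 19.7×0.47 − 19.8×0.1 = 11.7 V.
V_CE = 11.7 V > 0.2 V confirms active-region operation.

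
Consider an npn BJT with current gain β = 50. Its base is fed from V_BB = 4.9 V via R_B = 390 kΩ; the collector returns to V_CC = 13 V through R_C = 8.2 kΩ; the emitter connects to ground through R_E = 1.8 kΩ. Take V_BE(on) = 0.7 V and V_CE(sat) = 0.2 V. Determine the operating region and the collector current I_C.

Assume active. Base-emitter loop: I_B = (V_BB − V_BE)/(R_B + (β+1)R_E) = (4.9 − 0.7)/(390 + 51×1.8) = 0.00872 mA.
I_C = β·I_B = 50×0.00872 = 0.436 mA.
V_CE = V_CC − I_C·R_C − I_E·R_E = 13 − 0.436×8.2 − 0.445×1.8 = 8.63 V > V_CE(sat), so the active-region assumption holds.

active; I_C ≈ 0.44 mA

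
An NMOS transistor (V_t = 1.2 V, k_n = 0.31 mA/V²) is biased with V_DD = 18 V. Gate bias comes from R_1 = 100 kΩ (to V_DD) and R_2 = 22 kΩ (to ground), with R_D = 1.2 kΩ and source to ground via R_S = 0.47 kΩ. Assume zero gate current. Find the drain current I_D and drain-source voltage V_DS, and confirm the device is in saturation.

I_D ≈ 0.51 mA, V_DS ≈ 17 V

V_G = V_DD·R_2/(R_1+R_2) = 18×22/122 = 3.25 V.
Assume saturation: I_D = (k_n/2)(V_GS − V_t)² with V_GS = V_G − I_D·R_S = 3.25 − 0.47·I_D.
Substituting gives 0.0342·I_D² − 1.3·I_D + 0.649 = 0, with roots I_D = 0.507 or 37.4 mA.
The root I_D = 37.4 mA gives V_GS = -14.3 V ≤ V_t, so take I_D = 0.507 mA.
Then V_GS = 3.01 V and V_DS = V_DD − I_D(R_D+R_S) = 18 − 0.507×1.67 = 17.2 V.
Saturation requires V_DS ≥ V_GS − V_t = 1.81 V; 17.2 ≥ 1.81 ✓.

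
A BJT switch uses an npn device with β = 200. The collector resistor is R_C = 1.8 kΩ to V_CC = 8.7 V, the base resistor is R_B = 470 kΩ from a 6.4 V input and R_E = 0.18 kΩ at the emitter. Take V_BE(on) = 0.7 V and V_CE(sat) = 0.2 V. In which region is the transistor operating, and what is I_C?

Assume active. Base-emitter loop: I_B = (V_BB − V_BE)/(R_B + (β+1)R_E) = (6.4 − 0.7)/(470 + 201×0.18) = 0.0113 mA.
I_C = β·I_B = 200×0.0113 = 2.25 mA.
V_CE = V_CC − I_C·R_C − I_E·R_E = 8.7 − 2.25×1.8 − 2.26×0.18 = 4.24 V > V_CE(sat), so the active-region assumption holds.

active; I_C ≈ 2.3 mA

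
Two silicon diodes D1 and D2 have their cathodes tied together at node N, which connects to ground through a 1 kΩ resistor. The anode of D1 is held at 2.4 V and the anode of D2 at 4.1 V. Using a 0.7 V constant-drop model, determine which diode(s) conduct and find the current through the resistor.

Assume both conduct. Then node N would need to be at both 2.4−0.7 = 1.7 V and 4.1−0.7 = 3.4 V, which is impossible.
Assume only D2 conducts: V_N = 4.1 − 0.7 = 3.4 V, so I_R = 3.4/1 = 3.4 mA.
Check D1: its anode-to-cathode voltage is 2.4 − 3.4 = -1 V < 0.7 V, so it is off. The assumption is consistent.

Only D2 conducts; I_R ≈ 3.4 mA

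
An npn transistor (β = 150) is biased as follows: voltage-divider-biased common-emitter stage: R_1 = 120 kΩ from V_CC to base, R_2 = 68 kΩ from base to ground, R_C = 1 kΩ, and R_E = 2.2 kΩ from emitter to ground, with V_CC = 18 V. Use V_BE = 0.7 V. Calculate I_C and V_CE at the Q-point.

I_C ≈ 2.3 mA, V_CE ≈ 11 V

Thevenize the base divider: V_Th = V_CC·R_2/(R_1+R_2) = 18×68/188 = 6.51 V, R_Th = R_1‖R_2 = 43.4 kΩ.
Base-emitter loop: V_Th = I_B·R_Th + V_BE + (β+1)I_B·R_E, so I_B = (6.51 − 0.7) / (43.4 + 151×2.2) = 0.0155 mA.
I_C = β·I_B = 150×0.0155 = 2.32 mA, and I_E = (β+1)I_B = 2.34 mA.
V_CE = V_CC − I_C·R_C − I_E·R_E = 18 − 2.32×1 − 2.34×2.2 = 10.5 V.
V_CE = 10.5 V > 0.2 V confirms active-region operation.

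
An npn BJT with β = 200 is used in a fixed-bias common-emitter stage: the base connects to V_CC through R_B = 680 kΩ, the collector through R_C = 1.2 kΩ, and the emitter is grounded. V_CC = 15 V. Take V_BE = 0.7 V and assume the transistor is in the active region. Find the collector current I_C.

I_C ≈ 4.2 mA

Base loop: V_CC = I_B·R_B + V_BE, so I_B = (15 − 0.7)/680 kΩ = 0.021 mA.
In the active region I_C = β·I_B = 200 × 0.021 = 4.21 mA.
Collector loop: V_CE = V_CC − I_C·R_C = 15 − 4.21×1.2 = 9.95 V.
Since V_CE = 9.95 V > V_CE(sat) ≈ 0.2 V, the transistor is in the active region as assumed.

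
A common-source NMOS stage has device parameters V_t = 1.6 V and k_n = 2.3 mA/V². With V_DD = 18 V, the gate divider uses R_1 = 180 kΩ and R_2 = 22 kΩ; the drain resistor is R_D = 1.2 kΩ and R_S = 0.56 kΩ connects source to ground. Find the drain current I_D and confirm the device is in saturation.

V_G = V_DD·R_2/(R_1+R_2) = 18×22/202 = 1.96 V.
Assume saturation: I_D = (k_n/2)(V_GS − V_t)² with V_GS = V_G − I_D·R_S = 1.96 − 0.56·I_D.
Substituting gives 0.361·I_D² − 1.46·I_D + 0.149 = 0, with roots I_D = 0.105 or 3.96 mA.
The root I_D = 3.96 mA gives V_GS = -0.255 V ≤ V_t, so take I_D = 0.105 mA.
Then V_GS = 1.9 V and V_DS = V_DD − I_D(R_D+R_S) = 18 − 0.105×1.76 = 17.8 V.
Saturation requires V_DS ≥ V_GS − V_t = 0.302 V; 17.8 ≥ 0.302 ✓.

I_D ≈ 0.1 mA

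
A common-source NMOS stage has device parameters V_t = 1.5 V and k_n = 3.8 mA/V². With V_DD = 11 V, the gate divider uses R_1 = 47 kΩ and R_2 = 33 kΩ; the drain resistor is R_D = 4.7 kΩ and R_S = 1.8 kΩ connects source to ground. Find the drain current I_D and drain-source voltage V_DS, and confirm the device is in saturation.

V_G = V_DD·R_2/(R_1+R_2) = 11×33/80 = 4.54 V.
Assume saturation: I_D = (k_n/2)(V_GS − V_t)² with V_GS = V_G − I_D·R_S = 4.54 − 1.8·I_D.
Substituting gives 6.16·I_D² − 21.8·I_D + 17.5 = 0, with roots I_D = 1.24 or 2.3 mA.
The root I_D = 2.3 mA gives V_GS = 0.4 V ≤ V_t, so take I_D = 1.24 mA.
Then V_GS = 2.31 V and V_DS = V_DD − I_D(R_D+R_S) = 11 − 1.24×6.5 = 2.95 V.
Saturation requires V_DS ≥ V_GS − V_t = 0.807 V; 2.95 ≥ 0.807 ✓.

I_D ≈ 1.2 mA, V_DS ≈ 2.9 V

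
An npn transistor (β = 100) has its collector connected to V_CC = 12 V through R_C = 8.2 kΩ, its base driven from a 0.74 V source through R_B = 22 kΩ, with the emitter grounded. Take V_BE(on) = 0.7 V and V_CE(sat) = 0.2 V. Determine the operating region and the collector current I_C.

active; I_C ≈ 0.18 mA

Assume active. Base-emitter loop: I_B = (V_BB − V_BE)/R_B = (0.74 − 0.7)/22 = 0.00182 mA.
I_C = β·I_B = 100×0.00182 = 0.182 mA.
V_CE = V_CC − I_C·R_C = 12 − 0.182×8.2 = 10.5 V > V_CE(sat), so the active-region assumption holds.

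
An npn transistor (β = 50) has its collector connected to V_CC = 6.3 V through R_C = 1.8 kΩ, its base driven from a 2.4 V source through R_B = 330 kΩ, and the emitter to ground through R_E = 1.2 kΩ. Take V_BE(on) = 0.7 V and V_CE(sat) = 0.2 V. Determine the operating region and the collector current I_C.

Assume active. Base-emitter loop: I_B = (V_BB − V_BE)/(R_B + (β+1)R_E) = (2.4 − 0.7)/(330 + 51×1.2) = 0.00435 mA.
I_C = β·I_B = 50×0.00435 = 0.217 mA.
V_CE = V_CC − I_C·R_C − I_E·R_E = 6.3 − 0.217×1.8 − 0.222×1.2 = 5.64 V > V_CE(sat), so the active-region assumption holds.

active; I_C ≈ 0.22 mA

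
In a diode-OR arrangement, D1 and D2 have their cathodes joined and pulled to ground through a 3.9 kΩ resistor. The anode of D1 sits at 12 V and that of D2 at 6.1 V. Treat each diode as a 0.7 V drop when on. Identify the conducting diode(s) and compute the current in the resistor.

Assume both conduct. Then node N would need to be at both 12−0.7 = 11.3 V and 6.1−0.7 = 5.4 V, which is impossible.
Assume only D1 conducts: V_N = 12 − 0.7 = 11.3 V, so I_R = 11.3/3.9 = 2.9 mA.
Check D2: its anode-to-cathode voltage is 6.1 − 11.3 = -5.2 V < 0.7 V, so it is off. The assumption is consistent.

Only D1 conducts; I_R ≈ 2.9 mA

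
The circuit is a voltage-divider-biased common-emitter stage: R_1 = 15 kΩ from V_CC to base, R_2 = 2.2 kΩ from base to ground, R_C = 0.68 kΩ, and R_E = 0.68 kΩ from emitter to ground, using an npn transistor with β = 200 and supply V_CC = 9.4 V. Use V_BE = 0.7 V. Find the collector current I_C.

I_C ≈ 0.72 mA

Thevenize the base divider: V_Th = V_CC·R_2/(R_1+R_2) = 9.4×2.2/17.2 = 1.2 V, R_Th = R_1‖R_2 = 1.92 kΩ.
Base-emitter loop: V_Th = I_B·R_Th + V_BE + (β+1)I_B·R_E, so I_B = (1.2 − 0.7) / (1.92 + 201×0.68) = 0.00362 mA.
I_C = β·I_B = 200×0.00362 = 0.725 mA, and I_E = (β+1)I_B = 0.728 mA.
V_CE = V_CC − I_C·R_C − I_E·R_E = 9.4 − 0.725×0.68 − 0.728×0.68 = 8.41 V.
V_CE = 8.41 V > 0.2 V confirms active-region operation.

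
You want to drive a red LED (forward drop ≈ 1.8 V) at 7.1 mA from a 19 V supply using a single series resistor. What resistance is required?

R ≈ 2.4 kΩ

The resistor drops V_S − V_D = 19 − 1.8 = 17.2 V at 7.1 mA.
R = 17.2 V / 7.1 mA = 2.42 kΩ.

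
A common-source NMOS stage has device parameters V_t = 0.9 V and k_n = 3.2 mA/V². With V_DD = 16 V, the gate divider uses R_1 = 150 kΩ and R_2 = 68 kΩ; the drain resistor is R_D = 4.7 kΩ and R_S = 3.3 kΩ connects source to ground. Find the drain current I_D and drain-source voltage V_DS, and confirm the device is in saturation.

I_D ≈ 1 mA, V_DS ≈ 8 V

V_G = V_DD·R_2/(R_1+R_2) = 16×68/218 = 4.99 V.
Assume saturation: I_D = (k_n/2)(V_GS − V_t)² with V_GS = V_G − I_D·R_S = 4.99 − 3.3·I_D.
Substituting gives 17.4·I_D² − 44.2·I_D + 26.8 = 0, with roots I_D = 1 or 1.54 mA.
The root I_D = 1.54 mA gives V_GS = -0.08 V ≤ V_t, so take I_D = 1 mA.
Then V_GS = 1.69 V and V_DS = V_DD − I_D(R_D+R_S) = 16 − 1×8 = 8 V.
Saturation requires V_DS ≥ V_GS − V_t = 0.791 V; 8 ≥ 0.791 ✓.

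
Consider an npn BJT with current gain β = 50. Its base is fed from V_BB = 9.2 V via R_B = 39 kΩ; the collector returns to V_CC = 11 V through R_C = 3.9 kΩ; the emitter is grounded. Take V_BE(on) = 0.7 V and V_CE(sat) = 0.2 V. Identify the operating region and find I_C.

saturation; I_C ≈ 2.8 mA

Assume active: I_B = (9.2 − 0.7)/39 = 0.218 mA, giving I_C = β·I_B = 10.9 mA.
But then V_CE = 11 − 10.9×3.9 = -31.5 V < V_CE(sat) = 0.2 V — impossible in the active region.
So the transistor is saturated. With V_CE = 0.2 V, I_C = (V_CC − 0.2)/R_C = 10.8/3.9 = 2.77 mA.
Check: β·I_B = 10.9 mA > I_C = 2.77 mA, confirming saturation.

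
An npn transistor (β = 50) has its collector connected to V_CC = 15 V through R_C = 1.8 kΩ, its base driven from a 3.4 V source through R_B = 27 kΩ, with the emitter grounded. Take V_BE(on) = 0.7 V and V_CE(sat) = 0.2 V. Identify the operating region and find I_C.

active; I_C ≈ 5 mA

Assume active. Base-emitter loop: I_B = (V_BB − V_BE)/R_B = (3.4 − 0.7)/27 = 0.1 mA.
I_C = β·I_B = 50×0.1 = 5 mA.
V_CE = V_CC − I_C·R_C = 15 − 5×1.8 = 6 V > V_CE(sat), so the active-region assumption holds.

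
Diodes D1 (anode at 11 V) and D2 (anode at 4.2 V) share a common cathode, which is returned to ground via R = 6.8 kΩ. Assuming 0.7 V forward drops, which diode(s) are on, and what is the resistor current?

Assume both conduct. Then node N would need to be at both 11−0.7 = 10.3 V and 4.2−0.7 = 3.5 V, which is impossible.
Assume only D1 conducts: V_N = 11 − 0.7 = 10.3 V, so I_R = 10.3/6.8 = 1.51 mA.
Check D2: its anode-to-cathode voltage is 4.2 − 10.3 = -6.1 V < 0.7 V, so it is off. The assumption is consistent.

Only D1 conducts; I_R ≈ 1.5 mA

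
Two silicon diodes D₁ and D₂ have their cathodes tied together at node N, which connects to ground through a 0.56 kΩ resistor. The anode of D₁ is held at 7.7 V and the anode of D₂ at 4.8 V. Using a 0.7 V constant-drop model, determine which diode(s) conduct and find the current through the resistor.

Only D₁ conducts; I_R ≈ 12 mA

Assume both conduct. Then node N would need to be at both 7.7−0.7 = 7 V and 4.8−0.7 = 4.1 V, which is impossible.
Assume only D₁ conducts: V_N = 7.7 − 0.7 = 7 V, so I_R = 7/0.56 = 12.5 mA.
Check D₂: its anode-to-cathode voltage is 4.8 − 7 = -2.2 V < 0.7 V, so it is off. The assumption is consistent.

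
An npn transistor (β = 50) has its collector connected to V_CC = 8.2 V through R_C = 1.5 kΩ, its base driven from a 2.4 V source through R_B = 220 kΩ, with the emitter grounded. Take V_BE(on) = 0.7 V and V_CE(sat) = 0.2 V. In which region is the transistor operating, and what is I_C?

active; I_C ≈ 0.39 mA

Assume active. Base-emitter loop: I_B = (V_BB − V_BE)/R_B = (2.4 − 0.7)/220 = 0.00773 mA.
I_C = β·I_B = 50×0.00773 = 0.386 mA.
V_CE = V_CC − I_C·R_C = 8.2 − 0.386×1.5 = 7.62 V > V_CE(sat), so the active-region assumption holds.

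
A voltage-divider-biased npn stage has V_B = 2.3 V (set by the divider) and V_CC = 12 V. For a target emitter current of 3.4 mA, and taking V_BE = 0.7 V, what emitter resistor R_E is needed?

R_E ≈ 0.47 kΩ

V_E = V_B − V_BE = 2.3 − 0.7 = 1.6 V.
R_E = V_E / I_E = 1.6 / 3.4 = 0.471 kΩ.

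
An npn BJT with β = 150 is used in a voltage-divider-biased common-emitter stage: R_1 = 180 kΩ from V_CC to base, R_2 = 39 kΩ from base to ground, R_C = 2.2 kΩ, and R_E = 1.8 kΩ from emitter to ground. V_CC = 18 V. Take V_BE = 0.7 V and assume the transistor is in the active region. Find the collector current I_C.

Thevenize the base divider: V_Th = V_CC·R_2/(R_1+R_2) = 18×39/219 = 3.21 V, R_Th = R_1‖R_2 = 32.1 kΩ.
Base-emitter loop: V_Th = I_B·R_Th + V_BE + (β+1)I_B·R_E, so I_B = (3.21 − 0.7) / (32.1 + 151×1.8) = 0.00825 mA.
I_C = β·I_B = 150×0.00825 = 1.24 mA, and I_E = (β+1)I_B = 1.25 mA.
V_CE = V_CC − I_C·R_C − I_E·R_E = 18 − 1.24×2.2 − 1.25×1.8 = 13 V.
V_CE = 13 V > 0.2 V confirms active-region operation.

I_C ≈ 1.2 mA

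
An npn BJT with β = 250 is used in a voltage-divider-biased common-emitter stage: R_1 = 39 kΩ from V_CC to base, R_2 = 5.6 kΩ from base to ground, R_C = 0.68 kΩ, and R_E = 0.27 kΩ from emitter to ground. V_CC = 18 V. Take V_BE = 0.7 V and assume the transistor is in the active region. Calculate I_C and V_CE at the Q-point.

Thevenize the base divider: V_Th = V_CC·R_2/(R_1+R_2) = 18×5.6/44.6 = 2.26 V, R_Th = R_1‖R_2 = 4.9 kΩ.
Base-emitter loop: V_Th = I_B·R_Th + V_BE + (β+1)I_B·R_E, so I_B = (2.26 − 0.7) / (4.9 + 251×0.27) = 0.0215 mA.
I_C = β·I_B = 250×0.0215 = 5.37 mA, and I_E = (β+1)I_B = 5.39 mA.
V_CE = V_CC − I_C·R_C − I_E·R_E = 18 − 5.37×0.68 − 5.39×0.27 = 12.9 V.
V_CE = 12.9 V > 0.2 V confirms active-region operation.

I_C ≈ 5.4 mA, V_CE ≈ 13 V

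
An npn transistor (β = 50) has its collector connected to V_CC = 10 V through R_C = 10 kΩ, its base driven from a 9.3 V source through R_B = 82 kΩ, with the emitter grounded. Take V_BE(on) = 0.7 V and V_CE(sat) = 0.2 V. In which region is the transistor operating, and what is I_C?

saturation; I_C ≈ 0.98 mA

Assume active: I_B = (9.3 − 0.7)/82 = 0.105 mA, giving I_C = β·I_B = 5.24 mA.
But then V_CE = 10 − 5.24×10 = -42.4 V < V_CE(sat) = 0.2 V — impossible in the active region.
So the transistor is saturated. With V_CE = 0.2 V, I_C = (V_CC − 0.2)/R_C = 9.8/10 = 0.98 mA.
Check: β·I_B = 5.24 mA > I_C = 0.98 mA, confirming saturation.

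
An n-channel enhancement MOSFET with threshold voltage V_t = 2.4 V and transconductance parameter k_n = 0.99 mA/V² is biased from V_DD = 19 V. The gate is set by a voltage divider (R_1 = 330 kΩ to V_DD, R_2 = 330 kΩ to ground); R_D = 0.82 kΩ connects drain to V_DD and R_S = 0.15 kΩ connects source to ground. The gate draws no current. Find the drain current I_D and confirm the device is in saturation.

V_G = V_DD·R_2/(R_1+R_2) = 19×330/660 = 9.5 V.
Assume saturation: I_D = (k_n/2)(V_GS − V_t)² with V_GS = V_G − I_D·R_S = 9.5 − 0.15·I_D.
Substituting gives 0.0111·I_D² − 2.05·I_D + 25 = 0, with roots I_D = 13.1 or 171 mA.
The root I_D = 171 mA gives V_GS = -16.2 V ≤ V_t, so take I_D = 13.1 mA.
Then V_GS = 7.54 V and V_DS = V_DD − I_D(R_D+R_S) = 19 − 13.1×0.97 = 6.32 V.
Saturation requires V_DS ≥ V_GS − V_t = 5.14 V; 6.32 ≥ 5.14 ✓.

I_D ≈ 13 mA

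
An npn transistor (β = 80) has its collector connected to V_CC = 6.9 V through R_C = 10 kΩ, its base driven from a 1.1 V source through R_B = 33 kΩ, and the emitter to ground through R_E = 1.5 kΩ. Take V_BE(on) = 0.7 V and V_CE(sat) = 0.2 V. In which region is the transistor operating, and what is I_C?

active; I_C ≈ 0.21 mA

Assume active. Base-emitter loop: I_B = (V_BB − V_BE)/(R_B + (β+1)R_E) = (1.1 − 0.7)/(33 + 81×1.5) = 0.00259 mA.
I_C = β·I_B = 80×0.00259 = 0.207 mA.
V_CE = V_CC − I_C·R_C − I_E·R_E = 6.9 − 0.207×10 − 0.21×1.5 = 4.51 V > V_CE(sat), so the active-region assumption holds.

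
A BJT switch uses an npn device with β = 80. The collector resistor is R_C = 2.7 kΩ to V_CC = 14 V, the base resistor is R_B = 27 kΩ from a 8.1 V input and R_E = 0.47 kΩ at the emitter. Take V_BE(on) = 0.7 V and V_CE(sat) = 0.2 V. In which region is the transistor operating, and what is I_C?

saturation; I_C ≈ 4.3 mA

Assume active: I_B = (8.1 − 0.7)/(27 + 81×0.47) = 0.114 mA, I_C = β·I_B = 9.1 mA.
Then V_CE = 14 − 9.1×2.7 − 9.21×0.47 = -14.9 V < 0.2 V — the active assumption fails.
Re-solve with V_CE = 0.2 V. KCL at the emitter: V_E/R_E = (V_BB−0.7−V_E)/R_B + (V_CC−0.2−V_E)/R_C, giving V_E = 2.12 V.
I_C = (V_CC − 0.2 − V_E)/R_C = (13.8 − 2.12)/2.7 = 4.32 mA.
Check: I_B = (7.4 − 2.12)/27 = 0.195 mA, and β·I_B = 15.6 mA > I_C, confirming saturation.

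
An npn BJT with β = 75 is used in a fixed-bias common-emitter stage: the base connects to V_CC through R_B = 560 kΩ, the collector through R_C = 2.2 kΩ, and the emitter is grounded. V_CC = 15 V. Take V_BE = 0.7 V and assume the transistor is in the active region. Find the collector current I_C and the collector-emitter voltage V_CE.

Base loop: V_CC = I_B·R_B + V_BE, so I_B = (15 − 0.7)/560 kΩ = 0.0255 mA.
In the active region I_C = β·I_B = 75 × 0.0255 = 1.92 mA.
Collector loop: V_CE = V_CC − I_C·R_C = 15 − 1.92×2.2 = 10.8 V.
Since V_CE = 10.8 V > V_CE(sat) ≈ 0.2 V, the transistor is in the active region as assumed.

I_C ≈ 1.9 mA, V_CE ≈ 11 V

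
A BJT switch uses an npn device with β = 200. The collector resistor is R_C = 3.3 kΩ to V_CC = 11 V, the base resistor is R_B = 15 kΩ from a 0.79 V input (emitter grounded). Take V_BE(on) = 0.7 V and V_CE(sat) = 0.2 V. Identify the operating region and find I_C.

active; I_C ≈ 1.2 mA

Assume active. Base-emitter loop: I_B = (V_BB − V_BE)/R_B = (0.79 − 0.7)/15 = 0.006 mA.
I_C = β·I_B = 200×0.006 = 1.2 mA.
V_CE = V_CC − I_C·R_C = 11 − 1.2×3.3 = 7.04 V > V_CE(sat), so the active-region assumption holds.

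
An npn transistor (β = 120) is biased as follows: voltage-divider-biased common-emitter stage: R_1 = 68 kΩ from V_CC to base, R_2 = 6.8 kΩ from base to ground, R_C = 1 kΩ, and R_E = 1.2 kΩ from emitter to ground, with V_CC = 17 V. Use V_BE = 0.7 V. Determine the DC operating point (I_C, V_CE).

Thevenize the base divider: V_Th = V_CC·R_2/(R_1+R_2) = 17×6.8/74.8 = 1.55 V, R_Th = R_1‖R_2 = 6.18 kΩ.
Base-emitter loop: V_Th = I_B·R_Th + V_BE + (β+1)I_B·R_E, so I_B = (1.55 − 0.7) / (6.18 + 121×1.2) = 0.00558 mA.
I_C = β·I_B = 120×0.00558 = 0.67 mA, and I_E = (β+1)I_B = 0.676 mA.
V_CE = V_CC − I_C·R_C − I_E·R_E = 17 − 0.67×1 − 0.676×1.2 = 15.5 V.
V_CE = 15.5 V > 0.2 V confirms active-region operation.

I_C ≈ 0.67 mA, V_CE ≈ 16 V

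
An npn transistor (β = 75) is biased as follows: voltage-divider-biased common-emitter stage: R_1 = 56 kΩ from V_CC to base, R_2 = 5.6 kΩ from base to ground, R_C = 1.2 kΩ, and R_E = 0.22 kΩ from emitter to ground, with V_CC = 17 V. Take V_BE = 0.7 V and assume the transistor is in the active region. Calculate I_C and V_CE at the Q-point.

I_C ≈ 2.9 mA, V_CE ≈ 13 V

Thevenize the base divider: V_Th = V_CC·R_2/(R_1+R_2) = 17×5.6/61.6 = 1.55 V, R_Th = R_1‖R_2 = 5.09 kΩ.
Base-emitter loop: V_Th = I_B·R_Th + V_BE + (β+1)I_B·R_E, so I_B = (1.55 − 0.7) / (5.09 + 76×0.22) = 0.0388 mA.
I_C = β·I_B = 75×0.0388 = 2.91 mA, and I_E = (β+1)I_B = 2.95 mA.
V_CE = V_CC − I_C·R_C − I_E·R_E = 17 − 2.91×1.2 − 2.95×0.22 = 12.9 V.
V_CE = 12.9 V > 0.2 V confirms active-region operation.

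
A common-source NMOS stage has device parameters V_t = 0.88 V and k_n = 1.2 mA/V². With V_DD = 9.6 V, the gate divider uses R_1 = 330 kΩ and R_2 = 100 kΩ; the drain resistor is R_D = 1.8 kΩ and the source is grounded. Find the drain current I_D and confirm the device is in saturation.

V_G = V_DD·R_2/(R_1+R_2) = 9.6×100/430 = 2.23 V. With the source grounded, V_GS = V_G = 2.23 V.
Assume saturation: I_D = (k_n/2)(V_GS − V_t)² = (1.2/2)×(2.23 − 0.88)² = 0.6×1.35² = 1.1 mA.
V_DS = V_DD − I_D·R_D = 9.6 − 1.1×1.8 = 7.62 V.
Saturation requires V_DS ≥ V_GS − V_t = 1.35 V; 7.62 ≥ 1.35 ✓.

I_D ≈ 1.1 mA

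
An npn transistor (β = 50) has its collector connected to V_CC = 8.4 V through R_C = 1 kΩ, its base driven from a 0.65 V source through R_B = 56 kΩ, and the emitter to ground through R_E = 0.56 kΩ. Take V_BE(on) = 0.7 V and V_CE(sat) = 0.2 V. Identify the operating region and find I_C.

cutoff; I_C ≈ 0

V_BB = 0.65 V ≤ V_BE(on) = 0.7 V, so the base-emitter junction is not forward biased.
The transistor is in cutoff: I_B = I_C = 0.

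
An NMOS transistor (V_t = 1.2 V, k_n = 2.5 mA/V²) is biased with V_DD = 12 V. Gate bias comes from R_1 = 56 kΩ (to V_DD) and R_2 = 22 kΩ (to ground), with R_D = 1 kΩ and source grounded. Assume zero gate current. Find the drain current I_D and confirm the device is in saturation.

I_D ≈ 6 mA

V_G = V_DD·R_2/(R_1+R_2) = 12×22/78 = 3.38 V. With the source grounded, V_GS = V_G = 3.38 V.
Assume saturation: I_D = (k_n/2)(V_GS − V_t)² = (2.5/2)×(3.38 − 1.2)² = 1.25×2.18² = 5.97 mA.
V_DS = V_DD − I_D·R_D = 12 − 5.97×1 = 6.03 V.
Saturation requires V_DS ≥ V_GS − V_t = 2.18 V; 6.03 ≥ 2.18 ✓.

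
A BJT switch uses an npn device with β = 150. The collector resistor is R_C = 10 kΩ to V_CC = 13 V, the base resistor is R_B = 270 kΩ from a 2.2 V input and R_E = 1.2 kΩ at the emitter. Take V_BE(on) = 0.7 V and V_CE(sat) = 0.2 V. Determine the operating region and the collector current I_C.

Assume active. Base-emitter loop: I_B = (V_BB − V_BE)/(R_B + (β+1)R_E) = (2.2 − 0.7)/(270 + 151×1.2) = 0.00332 mA.
I_C = β·I_B = 150×0.00332 = 0.499 mA.
V_CE = V_CC − I_C·R_C − I_E·R_E = 13 − 0.499×10 − 0.502×1.2 = 7.41 V > V_CE(sat), so the active-region assumption holds.

active; I_C ≈ 0.5 mA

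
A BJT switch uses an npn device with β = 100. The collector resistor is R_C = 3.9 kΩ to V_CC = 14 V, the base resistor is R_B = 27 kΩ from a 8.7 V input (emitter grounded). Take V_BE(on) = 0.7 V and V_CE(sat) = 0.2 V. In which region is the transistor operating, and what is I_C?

Assume active: I_B = (8.7 − 0.7)/27 = 0.296 mA, giving I_C = β·I_B = 29.6 mA.
But then V_CE = 14 − 29.6×3.9 = -102 V < V_CE(sat) = 0.2 V — impossible in the active region.
So the transistor is saturated. With V_CE = 0.2 V, I_C = (V_CC − 0.2)/R_C = 13.8/3.9 = 3.54 mA.
Check: β·I_B = 29.6 mA > I_C = 3.54 mA, confirming saturation.

saturation; I_C ≈ 3.5 mA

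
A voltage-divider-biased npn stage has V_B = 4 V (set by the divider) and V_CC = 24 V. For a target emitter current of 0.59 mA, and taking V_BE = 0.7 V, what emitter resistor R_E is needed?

V_E = V_B − V_BE = 4 − 0.7 = 3.3 V.
R_E = V_E / I_E = 3.3 / 0.59 = 5.59 kΩ.

R_E ≈ 5.6 kΩ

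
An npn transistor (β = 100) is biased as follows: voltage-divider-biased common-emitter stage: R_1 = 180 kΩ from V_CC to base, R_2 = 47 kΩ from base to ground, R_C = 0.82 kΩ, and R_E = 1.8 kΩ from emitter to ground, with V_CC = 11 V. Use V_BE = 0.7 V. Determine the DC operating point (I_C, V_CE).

Thevenize the base divider: V_Th = V_CC·R_2/(R_1+R_2) = 11×47/227 = 2.28 V, R_Th = R_1‖R_2 = 37.3 kΩ.
Base-emitter loop: V_Th = I_B·R_Th + V_BE + (β+1)I_B·R_E, so I_B = (2.28 − 0.7) / (37.3 + 101×1.8) = 0.0072 mA.
I_C = β·I_B = 100×0.0072 = 0.72 mA, and I_E = (β+1)I_B = 0.727 mA.
V_CE = V_CC − I_C·R_C − I_E·R_E = 11 − 0.72×0.82 − 0.727×1.8 = 9.1 V.
V_CE = 9.1 V > 0.2 V confirms active-region operation.

I_C ≈ 0.72 mA, V_CE ≈ 9.1 V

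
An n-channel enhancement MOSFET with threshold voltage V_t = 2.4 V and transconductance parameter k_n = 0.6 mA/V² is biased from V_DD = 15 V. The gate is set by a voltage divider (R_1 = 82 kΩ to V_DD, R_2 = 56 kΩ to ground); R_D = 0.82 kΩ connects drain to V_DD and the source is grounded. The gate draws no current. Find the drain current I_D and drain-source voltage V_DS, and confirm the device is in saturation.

V_G = V_DD·R_2/(R_1+R_2) = 15×56/138 = 6.09 V. With the source grounded, V_GS = V_G = 6.09 V.
Assume saturation: I_D = (k_n/2)(V_GS − V_t)² = (0.6/2)×(6.09 − 2.4)² = 0.3×3.69² = 4.08 mA.
V_DS = V_DD − I_D·R_D = 15 − 4.08×0.82 = 11.7 V.
Saturation requires V_DS ≥ V_GS − V_t = 3.69 V; 11.7 ≥ 3.69 ✓.

I_D ≈ 4.1 mA, V_DS ≈ 12 V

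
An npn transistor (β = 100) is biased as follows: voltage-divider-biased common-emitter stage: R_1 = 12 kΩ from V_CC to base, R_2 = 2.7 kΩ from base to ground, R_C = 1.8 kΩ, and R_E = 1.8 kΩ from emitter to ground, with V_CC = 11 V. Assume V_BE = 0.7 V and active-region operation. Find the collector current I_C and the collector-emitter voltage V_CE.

Thevenize the base divider: V_Th = V_CC·R_2/(R_1+R_2) = 11×2.7/14.7 = 2.02 V, R_Th = R_1‖R_2 = 2.2 kΩ.
Base-emitter loop: V_Th = I_B·R_Th + V_BE + (β+1)I_B·R_E, so I_B = (2.02 − 0.7) / (2.2 + 101×1.8) = 0.00718 mA.
I_C = β·I_B = 100×0.00718 = 0.718 mA, and I_E = (β+1)I_B = 0.725 mA.
V_CE = V_CC − I_C·R_C − I_E·R_E = 11 − 0.718×1.8 − 0.725×1.8 = 8.4 V.
V_CE = 8.4 V > 0.2 V confirms active-region operation.

I_C ≈ 0.72 mA, V_CE ≈ 8.4 V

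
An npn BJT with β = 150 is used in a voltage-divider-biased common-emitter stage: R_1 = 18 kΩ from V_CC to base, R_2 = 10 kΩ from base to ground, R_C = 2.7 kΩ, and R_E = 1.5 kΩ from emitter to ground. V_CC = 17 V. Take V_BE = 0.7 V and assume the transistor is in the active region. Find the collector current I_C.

I_C ≈ 3.5 mA

Thevenize the base divider: V_Th = V_CC·R_2/(R_1+R_2) = 17×10/28 = 6.07 V, R_Th = R_1‖R_2 = 6.43 kΩ.
Base-emitter loop: V_Th = I_B·R_Th + V_BE + (β+1)I_B·R_E, so I_B = (6.07 − 0.7) / (6.43 + 151×1.5) = 0.0231 mA.
I_C = β·I_B = 150×0.0231 = 3.46 mA, and I_E = (β+1)I_B = 3.48 mA.
V_CE = V_CC − I_C·R_C − I_E·R_E = 17 − 3.46×2.7 − 3.48×1.5 = 2.44 V.
V_CE = 2.44 V > 0.2 V confirms active-region operation.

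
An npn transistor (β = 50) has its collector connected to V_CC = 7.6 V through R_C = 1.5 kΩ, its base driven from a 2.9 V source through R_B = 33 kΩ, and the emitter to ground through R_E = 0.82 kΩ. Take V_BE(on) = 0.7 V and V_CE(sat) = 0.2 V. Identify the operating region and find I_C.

active; I_C ≈ 1.5 mA

Assume active. Base-emitter loop: I_B = (V_BB − V_BE)/(R_B + (β+1)R_E) = (2.9 − 0.7)/(33 + 51×0.82) = 0.0294 mA.
I_C = β·I_B = 50×0.0294 = 1.47 mA.
V_CE = V_CC − I_C·R_C − I_E·R_E = 7.6 − 1.47×1.5 − 1.5×0.82 = 4.17 V > V_CE(sat), so the active-region assumption holds.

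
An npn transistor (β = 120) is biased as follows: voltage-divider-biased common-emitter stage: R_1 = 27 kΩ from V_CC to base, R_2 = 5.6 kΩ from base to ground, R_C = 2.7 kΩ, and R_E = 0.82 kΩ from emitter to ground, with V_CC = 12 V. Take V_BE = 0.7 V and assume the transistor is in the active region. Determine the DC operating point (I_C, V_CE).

I_C ≈ 1.6 mA, V_CE ≈ 6.5 V

Thevenize the base divider: V_Th = V_CC·R_2/(R_1+R_2) = 12×5.6/32.6 = 2.06 V, R_Th = R_1‖R_2 = 4.64 kΩ.
Base-emitter loop: V_Th = I_B·R_Th + V_BE + (β+1)I_B·R_E, so I_B = (2.06 − 0.7) / (4.64 + 121×0.82) = 0.0131 mA.
I_C = β·I_B = 120×0.0131 = 1.57 mA, and I_E = (β+1)I_B = 1.59 mA.
V_CE = V_CC − I_C·R_C − I_E·R_E = 12 − 1.57×2.7 − 1.59×0.82 = 6.45 V.
V_CE = 6.45 V > 0.2 V confirms active-region operation.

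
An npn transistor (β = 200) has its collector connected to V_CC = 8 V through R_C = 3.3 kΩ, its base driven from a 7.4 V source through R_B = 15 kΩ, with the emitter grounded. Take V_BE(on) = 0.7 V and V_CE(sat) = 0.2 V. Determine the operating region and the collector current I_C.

saturation; I_C ≈ 2.4 mA

Assume active: I_B = (7.4 − 0.7)/15 = 0.447 mA, giving I_C = β·I_B = 89.3 mA.
But then V_CE = 8 − 89.3×3.3 = -287 V < V_CE(sat) = 0.2 V — impossible in the active region.
So the transistor is saturated. With V_CE = 0.2 V, I_C = (V_CC − 0.2)/R_C = 7.8/3.3 = 2.36 mA.
Check: β·I_B = 89.3 mA > I_C = 2.36 mA, confirming saturation.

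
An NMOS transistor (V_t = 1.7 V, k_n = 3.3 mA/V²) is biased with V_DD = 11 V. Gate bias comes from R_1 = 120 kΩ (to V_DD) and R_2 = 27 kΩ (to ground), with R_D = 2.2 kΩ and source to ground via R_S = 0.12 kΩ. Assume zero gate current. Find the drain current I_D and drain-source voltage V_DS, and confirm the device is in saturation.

I_D ≈ 0.15 mA, V_DS ≈ 11 V

V_G = V_DD·R_2/(R_1+R_2) = 11×27/147 = 2.02 V.
Assume saturation: I_D = (k_n/2)(V_GS − V_t)² with V_GS = V_G − I_D·R_S = 2.02 − 0.12·I_D.
Substituting gives 0.0238·I_D² − 1.13·I_D + 0.169 = 0, with roots I_D = 0.151 or 47.3 mA.
The root I_D = 47.3 mA gives V_GS = -3.65 V ≤ V_t, so take I_D = 0.151 mA.
Then V_GS = 2 V and V_DS = V_DD − I_D(R_D+R_S) = 11 − 0.151×2.32 = 10.7 V.
Saturation requires V_DS ≥ V_GS − V_t = 0.302 V; 10.7 ≥ 0.302 ✓.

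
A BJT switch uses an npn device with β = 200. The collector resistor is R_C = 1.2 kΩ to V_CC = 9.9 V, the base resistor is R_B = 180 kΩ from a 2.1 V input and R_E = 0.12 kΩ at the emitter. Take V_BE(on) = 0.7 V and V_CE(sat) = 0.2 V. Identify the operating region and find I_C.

Assume active. Base-emitter loop: I_B = (V_BB − V_BE)/(R_B + (β+1)R_E) = (2.1 − 0.7)/(180 + 201×0.12) = 0.00686 mA.
I_C = β·I_B = 200×0.00686 = 1.37 mA.
V_CE = V_CC − I_C·R_C − I_E·R_E = 9.9 − 1.37×1.2 − 1.38×0.12 = 8.09 V > V_CE(sat), so the active-region assumption holds.

active; I_C ≈ 1.4 mA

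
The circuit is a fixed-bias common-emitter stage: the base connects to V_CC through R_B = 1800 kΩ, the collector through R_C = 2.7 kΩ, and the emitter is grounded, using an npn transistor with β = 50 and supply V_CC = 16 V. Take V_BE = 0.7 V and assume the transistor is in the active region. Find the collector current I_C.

Base loop: V_CC = I_B·R_B + V_BE, so I_B = (16 − 0.7)/1800 kΩ = 0.0085 mA.
In the active region I_C = β·I_B = 50 × 0.0085 = 0.425 mA.
Collector loop: V_CE = V_CC − I_C·R_C = 16 − 0.425×2.7 = 14.9 V.
Since V_CE = 14.9 V > V_CE(sat) ≈ 0.2 V, the transistor is in the active region as assumed.

I_C ≈ 0.43 mA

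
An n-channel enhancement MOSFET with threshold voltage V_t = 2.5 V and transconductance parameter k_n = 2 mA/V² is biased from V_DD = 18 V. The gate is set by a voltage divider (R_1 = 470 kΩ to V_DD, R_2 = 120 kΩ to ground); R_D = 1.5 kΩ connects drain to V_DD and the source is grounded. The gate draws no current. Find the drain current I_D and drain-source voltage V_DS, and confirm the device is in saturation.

V_G = V_DD·R_2/(R_1+R_2) = 18×120/590 = 3.66 V. With the source grounded, V_GS = V_G = 3.66 V.
Assume saturation: I_D = (k_n/2)(V_GS − V_t)² = (2/2)×(3.66 − 2.5)² = 1×1.16² = 1.35 mA.
V_DS = V_DD − I_D·R_D = 18 − 1.35×1.5 = 16 V.
Saturation requires V_DS ≥ V_GS − V_t = 1.16 V; 16 ≥ 1.16 ✓.

I_D ≈ 1.3 mA, V_DS ≈ 16 V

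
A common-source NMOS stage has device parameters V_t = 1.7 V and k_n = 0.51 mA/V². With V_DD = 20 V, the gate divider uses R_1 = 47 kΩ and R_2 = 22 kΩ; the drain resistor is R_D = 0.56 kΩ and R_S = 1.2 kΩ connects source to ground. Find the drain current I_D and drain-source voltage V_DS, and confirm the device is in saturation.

I_D ≈ 1.7 mA, V_DS ≈ 17 V

V_G = V_DD·R_2/(R_1+R_2) = 20×22/69 = 6.38 V.
Assume saturation: I_D = (k_n/2)(V_GS − V_t)² with V_GS = V_G − I_D·R_S = 6.38 − 1.2·I_D.
Substituting gives 0.367·I_D² − 3.86·I_D + 5.58 = 0, with roots I_D = 1.73 or 8.79 mA.
The root I_D = 8.79 mA gives V_GS = -4.17 V ≤ V_t, so take I_D = 1.73 mA.
Then V_GS = 4.3 V and V_DS = V_DD − I_D(R_D+R_S) = 20 − 1.73×1.76 = 17 V.
Saturation requires V_DS ≥ V_GS − V_t = 2.6 V; 17 ≥ 2.6 ✓.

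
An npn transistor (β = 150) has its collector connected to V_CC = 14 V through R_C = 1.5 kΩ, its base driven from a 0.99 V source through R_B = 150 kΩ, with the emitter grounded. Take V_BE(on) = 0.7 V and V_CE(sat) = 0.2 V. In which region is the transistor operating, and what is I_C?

active; I_C ≈ 0.29 mA

Assume active. Base-emitter loop: I_B = (V_BB − V_BE)/R_B = (0.99 − 0.7)/150 = 0.00193 mA.
I_C = β·I_B = 150×0.00193 = 0.29 mA.
V_CE = V_CC − I_C·R_C = 14 − 0.29×1.5 = 13.6 V > V_CE(sat), so the active-region assumption holds.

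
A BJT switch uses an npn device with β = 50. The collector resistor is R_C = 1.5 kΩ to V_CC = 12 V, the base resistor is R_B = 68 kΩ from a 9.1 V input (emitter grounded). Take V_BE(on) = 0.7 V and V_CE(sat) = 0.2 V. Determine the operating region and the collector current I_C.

active; I_C ≈ 6.2 mA

Assume active. Base-emitter loop: I_B = (V_BB − V_BE)/R_B = (9.1 − 0.7)/68 = 0.124 mA.
I_C = β·I_B = 50×0.124 = 6.18 mA.
V_CE = V_CC − I_C·R_C = 12 − 6.18×1.5 = 2.74 V > V_CE(sat), so the active-region assumption holds.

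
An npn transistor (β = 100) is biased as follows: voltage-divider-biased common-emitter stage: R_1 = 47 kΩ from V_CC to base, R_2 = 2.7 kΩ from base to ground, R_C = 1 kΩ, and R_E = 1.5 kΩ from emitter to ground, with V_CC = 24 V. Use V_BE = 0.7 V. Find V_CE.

Thevenize the base divider: V_Th = V_CC·R_2/(R_1+R_2) = 24×2.7/49.7 = 1.3 V, R_Th = R_1‖R_2 = 2.55 kΩ.
Base-emitter loop: V_Th = I_B·R_Th + V_BE + (β+1)I_B·R_E, so I_B = (1.3 − 0.7) / (2.55 + 101×1.5) = 0.00392 mA.
I_C = β·I_B = 100×0.00392 = 0.392 mA, and I_E = (β+1)I_B = 0.396 mA.
V_CE = V_CC − I_C·R_C − I_E·R_E = 24 − 0.392×1 − 0.396×1.5 = 23 V.
V_CE = 23 V > 0.2 V confirms active-region operation.

V_CE ≈ 23 V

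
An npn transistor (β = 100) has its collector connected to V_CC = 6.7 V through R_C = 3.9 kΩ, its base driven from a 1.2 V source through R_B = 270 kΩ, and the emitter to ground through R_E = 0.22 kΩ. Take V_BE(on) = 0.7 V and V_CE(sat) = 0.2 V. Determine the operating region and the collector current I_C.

active; I_C ≈ 0.17 mA

Assume active. Base-emitter loop: I_B = (V_BB − V_BE)/(R_B + (β+1)R_E) = (1.2 − 0.7)/(270 + 101×0.22) = 0.00171 mA.
I_C = β·I_B = 100×0.00171 = 0.171 mA.
V_CE = V_CC − I_C·R_C − I_E·R_E = 6.7 − 0.171×3.9 − 0.173×0.22 = 5.99 V > V_CE(sat), so the active-region assumption holds.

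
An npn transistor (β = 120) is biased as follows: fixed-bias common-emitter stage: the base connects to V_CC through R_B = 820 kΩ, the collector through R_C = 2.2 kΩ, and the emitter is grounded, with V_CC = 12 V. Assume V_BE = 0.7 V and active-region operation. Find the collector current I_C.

Base loop: V_CC = I_B·R_B + V_BE, so I_B = (12 − 0.7)/820 kΩ = 0.0138 mA.
In the active region I_C = β·I_B = 120 × 0.0138 = 1.65 mA.
Collector loop: V_CE = V_CC − I_C·R_C = 12 − 1.65×2.2 = 8.36 V.
Since V_CE = 8.36 V > V_CE(sat) ≈ 0.2 V, the transistor is in the active region as assumed.

I_C ≈ 1.7 mA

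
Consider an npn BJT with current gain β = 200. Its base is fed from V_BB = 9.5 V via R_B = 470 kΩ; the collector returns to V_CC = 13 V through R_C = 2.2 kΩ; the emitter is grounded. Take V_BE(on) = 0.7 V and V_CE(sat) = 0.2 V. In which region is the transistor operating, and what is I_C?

active; I_C ≈ 3.7 mA

Assume active. Base-emitter loop: I_B = (V_BB − V_BE)/R_B = (9.5 − 0.7)/470 = 0.0187 mA.
I_C = β·I_B = 200×0.0187 = 3.74 mA.
V_CE = V_CC − I_C·R_C = 13 − 3.74×2.2 = 4.76 V > V_CE(sat), so the active-region assumption holds.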